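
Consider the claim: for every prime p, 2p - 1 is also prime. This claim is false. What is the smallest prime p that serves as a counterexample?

A counterexample is any prime p such that 2p - 1 is not prime; we check each in order.
p = 2: 2p - 1 = 3, prime.
p = 3: 2p - 1 = 5, prime.
p = 5: 2p - 1 = 9 = 3 × 3, not prime.
So p = 5 is the smallest counterexample.

p = 5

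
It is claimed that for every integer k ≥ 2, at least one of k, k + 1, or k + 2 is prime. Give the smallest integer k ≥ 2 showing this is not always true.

We need the least integer k ≥ 2 for which k, k + 1, k + 2 are all composite.
For k = 2, 3, 4, 5, 6, 7 the conclusion holds.
k = 8: 8 = 2 × 4; 9 = 3 × 3; 10 = 2 × 5 — all composite.
Hence k = 8 is a counterexample.

k = 8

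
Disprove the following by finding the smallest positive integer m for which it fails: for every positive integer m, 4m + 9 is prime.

m = 3

Check each positive integer m in order until 4m + 9 is not prime.
m = 1: 4m + 9 = 13, prime.
m = 2: 4m + 9 = 17, prime.
m = 3: 4m + 9 = 21 = 3 × 7, composite.
Thus m = 3 disproves the claim, and no smaller m works.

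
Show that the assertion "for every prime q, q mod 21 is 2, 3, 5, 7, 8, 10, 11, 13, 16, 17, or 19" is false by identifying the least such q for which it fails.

q = 41

For q = 2, 3, 5, 7, …, 29, 31, 37 the conclusion holds.
q = 41: 41 mod 21 = 20 — not in {2, 3, 5, 7, 8, 10, 11, 13, 16, 17, 19}.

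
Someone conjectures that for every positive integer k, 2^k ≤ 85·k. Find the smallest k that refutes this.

k = 10

A counterexample is any positive integer k such that 2^k > 85·k; we check each in order.
For k = 1, 2, 3, 4, 5, 6, 7, 8, 9 the conclusion holds.
k = 10: 2^k = 1024 and 85·k = 850, so 1024 > 850.
So k = 10 is the smallest counterexample.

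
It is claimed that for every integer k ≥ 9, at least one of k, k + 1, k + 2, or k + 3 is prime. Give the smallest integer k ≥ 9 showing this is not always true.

k = 24

For k = 9, 10, 11, 12, …, 21, 22, 23 the conclusion holds.
k = 24: 24 = 2 × 12; 25 = 5 × 5; 26 = 2 × 13; 27 = 3 × 9 — all composite.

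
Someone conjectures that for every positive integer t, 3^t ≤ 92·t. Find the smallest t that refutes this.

We need the least positive integer t for which 3^t > 92·t.
For t = 1, 2, 3, 4, 5 the conclusion holds.
t = 6: 3^t = 729 and 92·t = 552, so 729 > 552.
Thus t = 6 disproves the claim, and no smaller t works.

t = 6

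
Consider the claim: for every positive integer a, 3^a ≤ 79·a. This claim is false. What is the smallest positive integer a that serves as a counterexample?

For a = 1, 2, 3, 4, 5 the conclusion holds.
a = 6: 3^a = 729 and 79·a = 474, so 729 > 474.
So a = 6 is the smallest counterexample.

a = 6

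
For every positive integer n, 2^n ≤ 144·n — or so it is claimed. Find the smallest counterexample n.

Check each positive integer n in order until 2^n > 144·n.
The first 10 eligible values, up to n = 10, all satisfy the conclusion.
n = 11: 2^n = 2048 and 144·n = 1584, so 2048 > 1584.
So n = 11 is the smallest counterexample.

n = 11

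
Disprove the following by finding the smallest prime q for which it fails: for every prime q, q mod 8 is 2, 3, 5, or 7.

We need the least prime q for which the claim fails.
The first 6 eligible values, up to q = 13, all satisfy the conclusion.
q = 17: 17 mod 8 = 1 — not in {2, 3, 5, 7}.
Thus q = 17 disproves the claim, and no smaller q works.

q = 17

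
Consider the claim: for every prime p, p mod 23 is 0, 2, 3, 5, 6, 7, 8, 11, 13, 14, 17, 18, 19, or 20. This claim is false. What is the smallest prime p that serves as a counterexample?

p = 47

We need the least prime p for which the claim fails.
For p = 2, 3, 5, 7, …, 37, 41, 43 the conclusion holds.
p = 47: 47 mod 23 = 1 — not in {0, 2, 3, 5, 6, 7, 8, 11, 13, 14, 17, 18, 19, 20}.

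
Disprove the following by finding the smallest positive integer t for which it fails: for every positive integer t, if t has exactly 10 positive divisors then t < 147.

t = 48: τ(48) = 10; 48 < 147.
t = 80: τ(80) = 10; 80 < 147.
t = 112: τ(112) = 10; 112 < 147.
t = 162: τ(162) = 10; 162 ≥ 147.

t = 162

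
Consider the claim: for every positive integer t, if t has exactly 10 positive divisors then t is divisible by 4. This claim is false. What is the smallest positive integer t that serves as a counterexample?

t = 48: τ(48) = 10; 48 mod 4 = 0.
t = 80: τ(80) = 10; 80 mod 4 = 0.
t = 112: τ(112) = 10; 112 mod 4 = 0.
t = 162: τ(162) = 10; 162 mod 4 = 2.

t = 162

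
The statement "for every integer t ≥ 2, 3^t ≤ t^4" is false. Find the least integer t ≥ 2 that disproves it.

t = 8

We need the least integer t ≥ 2 for which 3^t > t^4.
t = 2: 3^t = 9 and t^4 = 16, so 9 ≤ 16.
t = 3: 3^t = 27 and t^4 = 81, so 27 ≤ 81.
t = 4: 3^t = 81 and t^4 = 256, so 81 ≤ 256.
t = 5: 3^t = 243 and t^4 = 625, so 243 ≤ 625.
t = 6: 3^t = 729 and t^4 = 1296, so 729 ≤ 1296.
t = 7: 3^t = 2187 and t^4 = 2401, so 2187 ≤ 2401.
t = 8: 3^t = 6561 and t^4 = 4096, so 6561 > 4096.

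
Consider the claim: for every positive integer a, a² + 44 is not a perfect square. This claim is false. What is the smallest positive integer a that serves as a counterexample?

a = 10

A counterexample is any positive integer a such that a² + 44 is a perfect square; we check each in order.
For a = 1, 2, 3, 4, 5, 6, 7, 8, 9 the conclusion holds.
a = 10: 10² + 44 = 144 = 12², a perfect square.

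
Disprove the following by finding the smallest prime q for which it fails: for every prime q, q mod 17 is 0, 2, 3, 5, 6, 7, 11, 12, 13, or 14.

Check each prime q in order until the claim fails.
For q = 2, 3, 5, 7, …, 31, 37, 41 the conclusion holds.
q = 43: 43 mod 17 = 9 — not in {0, 2, 3, 5, 6, 7, 11, 12, 13, 14}.
Hence q = 43 is a counterexample.

q = 43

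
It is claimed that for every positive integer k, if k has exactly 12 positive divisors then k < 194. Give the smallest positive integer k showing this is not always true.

For k = 60, 72, 84, 90, …, 150, 156, 160 the conclusion holds.
k = 198: τ(198) = 12; 198 ≥ 194.
Thus k = 198 disproves the claim, and no smaller k works.

k = 198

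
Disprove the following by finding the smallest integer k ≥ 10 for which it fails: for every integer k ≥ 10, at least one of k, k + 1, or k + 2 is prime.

k = 14

We need the least integer k ≥ 10 for which k, k + 1, k + 2 are all composite.
For k = 10, 11, 12, 13 the conclusion holds.
k = 14: 14 = 2 × 7; 15 = 3 × 5; 16 = 2 × 8 — all composite.
Thus k = 14 disproves the claim, and no smaller k works.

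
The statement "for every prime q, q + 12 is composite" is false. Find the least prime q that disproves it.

Check each prime q in order until q + 12 is prime.
q = 2: q + 12 = 14 = 2 × 7, composite.
q = 3: q + 12 = 15 = 3 × 5, composite.
q = 5: q + 12 = 17, prime — not composite.

q = 5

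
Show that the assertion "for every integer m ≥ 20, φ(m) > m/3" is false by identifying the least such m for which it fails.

We need the least integer m ≥ 20 for which the claim fails.
For m = 20, 21, 22, 23 the conclusion holds.
m = 24: φ(24) = 8 and 24/3 = 8, so φ(24) ≤ 24/3.

m = 24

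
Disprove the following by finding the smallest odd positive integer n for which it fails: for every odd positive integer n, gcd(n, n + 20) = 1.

n = 5

A counterexample is any odd positive integer n such that gcd(n, n + 20) > 1; we check each in order.
n = 1: gcd(1, 21) = 1.
n = 3: gcd(3, 23) = 1.
n = 5: gcd(5, 25) = 5.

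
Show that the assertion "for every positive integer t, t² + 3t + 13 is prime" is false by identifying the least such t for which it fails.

For t = 1, 2, 3, 4, 5, 6, 7, 8 the conclusion holds.
t = 9: t² + 3t + 13 = 121 = 11 × 11, composite.
Hence t = 9 is a counterexample.

t = 9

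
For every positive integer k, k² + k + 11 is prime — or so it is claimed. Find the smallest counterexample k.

A counterexample is any positive integer k such that k² + k + 11 is not prime; we check each in order.
For k = 1, 2, 3, 4, 5, 6, 7, 8, 9 the conclusion holds.
k = 10: k² + k + 11 = 121 = 11 × 11, composite.
So k = 10 is the smallest counterexample.

k = 10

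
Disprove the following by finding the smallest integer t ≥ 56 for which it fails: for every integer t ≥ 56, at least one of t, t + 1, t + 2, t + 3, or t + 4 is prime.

t = 62

A counterexample is any integer t ≥ 56 such that t, t + 1, t + 2, t + 3, t + 4 are all composite; we check each in order.
For t = 56, 57, 58, 59, 60, 61 the conclusion holds.
t = 62: 62 = 2 × 31; 63 = 3 × 21; 64 = 2 × 32; 65 = 5 × 13; 66 = 2 × 33 — all composite.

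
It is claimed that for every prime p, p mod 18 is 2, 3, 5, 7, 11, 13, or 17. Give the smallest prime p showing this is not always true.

p = 19

Check each prime p in order until the claim fails.
For p = 2, 3, 5, 7, 11, 13, 17 the conclusion holds.
p = 19: 19 mod 18 = 1 — not in {2, 3, 5, 7, 11, 13, 17}.
Hence p = 19 is a counterexample.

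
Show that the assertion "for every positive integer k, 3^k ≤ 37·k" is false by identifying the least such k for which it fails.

A counterexample is any positive integer k such that 3^k > 37·k; we check each in order.
For k = 1, 2, 3, 4 the conclusion holds.
k = 5: 3^k = 243 and 37·k = 185, so 243 > 185.
Thus k = 5 disproves the claim, and no smaller k works.

k = 5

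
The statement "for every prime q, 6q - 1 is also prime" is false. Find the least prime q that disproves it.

q = 11

Check each prime q in order until 6q - 1 is not prime.
The first 4 eligible values, up to q = 7, all satisfy the conclusion.
q = 11: 6q - 1 = 65 = 5 × 13, not prime.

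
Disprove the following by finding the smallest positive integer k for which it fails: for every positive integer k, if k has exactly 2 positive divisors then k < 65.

A counterexample is any positive integer k such that k has exactly 2 positive divisors but the claim fails; we check each in order.
For k = 2, 3, 5, 7, …, 53, 59, 61 the conclusion holds.
k = 67: τ(67) = 2; 67 ≥ 65.

k = 67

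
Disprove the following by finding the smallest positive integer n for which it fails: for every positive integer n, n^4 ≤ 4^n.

n = 3

We need the least positive integer n for which n^4 > 4^n.
For n = 1, 2 the conclusion holds.
n = 3: n^4 = 81 and 4^n = 64, so 81 > 64.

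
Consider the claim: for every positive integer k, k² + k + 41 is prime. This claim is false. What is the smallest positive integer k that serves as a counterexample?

k = 40

We need the least positive integer k for which k² + k + 41 is not prime.
The first 39 eligible values, up to k = 39, all satisfy the conclusion.
k = 40: k² + k + 41 = 1681 = 41 × 41, composite.
Thus k = 40 disproves the claim, and no smaller k works.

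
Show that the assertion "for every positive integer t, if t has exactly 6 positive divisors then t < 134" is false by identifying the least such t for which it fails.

t = 147

The first 19 eligible values, up to t = 124, all satisfy the conclusion.
t = 147: τ(147) = 6; 147 ≥ 134.
Thus t = 147 disproves the claim, and no smaller t works.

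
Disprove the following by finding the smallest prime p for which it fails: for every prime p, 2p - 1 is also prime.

Check each prime p in order until 2p - 1 is not prime.
p = 2: 2p - 1 = 3, prime.
p = 3: 2p - 1 = 5, prime.
p = 5: 2p - 1 = 9 = 3 × 3, not prime.
So p = 5 is the smallest counterexample.

p = 5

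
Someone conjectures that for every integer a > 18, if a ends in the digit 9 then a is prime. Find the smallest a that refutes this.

a = 39

We need the least integer a > 18 for which a ends in the digit 9 but a is not prime.
For a = 19, 29 the conclusion holds.
a = 39: 39 ends in 9; 39 = 3 × 13, composite.
So a = 39 is the smallest counterexample.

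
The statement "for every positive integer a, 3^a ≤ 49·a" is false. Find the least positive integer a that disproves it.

A counterexample is any positive integer a such that 3^a > 49·a; we check each in order.
For a = 1, 2, 3, 4, 5 the conclusion holds.
a = 6: 3^a = 729 and 49·a = 294, so 729 > 294.
So a = 6 is the smallest counterexample.

a = 6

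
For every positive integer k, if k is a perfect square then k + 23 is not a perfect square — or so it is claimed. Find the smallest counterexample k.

k = 121

The first 10 eligible values, up to k = 100, all satisfy the conclusion.
k = 121: 121 = 11² and 121 + 23 = 144 = 12².
Thus k = 121 disproves the claim, and no smaller k works.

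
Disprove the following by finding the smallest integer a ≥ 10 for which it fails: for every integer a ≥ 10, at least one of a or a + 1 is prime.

a = 14

The first 4 eligible values, up to a = 13, all satisfy the conclusion.
a = 14: 14 = 2 × 7; 15 = 3 × 5 — both composite.
Thus a = 14 disproves the claim, and no smaller a works.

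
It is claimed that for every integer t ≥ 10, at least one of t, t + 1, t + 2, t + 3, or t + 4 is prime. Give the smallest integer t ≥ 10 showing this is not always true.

A counterexample is any integer t ≥ 10 such that t, t + 1, t + 2, t + 3, t + 4 are all composite; we check each in order.
For t = 10, 11, 12, 13, …, 21, 22, 23 the conclusion holds.
t = 24: 24 = 2 × 12; 25 = 5 × 5; 26 = 2 × 13; 27 = 3 × 9; 28 = 2 × 14 — all composite.
So t = 24 is the smallest counterexample.

t = 24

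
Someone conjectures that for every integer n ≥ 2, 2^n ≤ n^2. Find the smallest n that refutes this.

n = 2: 2^n = 4 and n^2 = 4, so 4 ≤ 4.
n = 3: 2^n = 8 and n^2 = 9, so 8 ≤ 9.
n = 4: 2^n = 16 and n^2 = 16, so 16 ≤ 16.
n = 5: 2^n = 32 and n^2 = 25, so 32 > 25.

n = 5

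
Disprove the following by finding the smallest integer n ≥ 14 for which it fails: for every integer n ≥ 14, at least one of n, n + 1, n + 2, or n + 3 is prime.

Check each integer n ≥ 14 in order until n, n + 1, n + 2, n + 3 are all composite.
For n = 14, 15, 16, 17, 18, 19, 20, 21, 22, 23 the conclusion holds.
n = 24: 24 = 2 × 12; 25 = 5 × 5; 26 = 2 × 13; 27 = 3 × 9 — all composite.

n = 24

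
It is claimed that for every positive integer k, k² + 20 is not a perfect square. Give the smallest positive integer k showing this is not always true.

We need the least positive integer k for which k² + 20 is a perfect square.
k = 1: 1² + 20 = 21, not a perfect square.
k = 2: 2² + 20 = 24, not a perfect square.
k = 3: 3² + 20 = 29, not a perfect square.
k = 4: 4² + 20 = 36 = 6², a perfect square.

k = 4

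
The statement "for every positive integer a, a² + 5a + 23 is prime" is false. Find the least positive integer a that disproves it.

a = 14

We need the least positive integer a for which a² + 5a + 23 is not prime.
For a = 1, 2, 3, 4, …, 11, 12, 13 the conclusion holds.
a = 14: a² + 5a + 23 = 289 = 17 × 17, composite.
Thus a = 14 disproves the claim, and no smaller a works.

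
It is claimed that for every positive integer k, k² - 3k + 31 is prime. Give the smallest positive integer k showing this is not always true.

k = 4

k = 1: k² - 3k + 31 = 29, prime.
k = 2: k² - 3k + 31 = 29, prime.
k = 3: k² - 3k + 31 = 31, prime.
k = 4: k² - 3k + 31 = 35 = 5 × 7, composite.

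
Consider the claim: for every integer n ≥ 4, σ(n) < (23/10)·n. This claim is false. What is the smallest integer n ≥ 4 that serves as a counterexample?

n = 12

For n = 4, 5, 6, 7, 8, 9, 10, 11 the conclusion holds.
n = 12: σ(12) = 28; 28 ≥ 138/5.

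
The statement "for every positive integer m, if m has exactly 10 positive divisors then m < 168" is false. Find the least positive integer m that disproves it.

Check each positive integer m in order until m has exactly 10 positive divisors but the claim fails.
For m = 48, 80, 112, 162 the conclusion holds.
m = 176: τ(176) = 10; 176 ≥ 168.

m = 176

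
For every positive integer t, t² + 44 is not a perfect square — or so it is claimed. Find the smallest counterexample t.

t = 10

We need the least positive integer t for which t² + 44 is a perfect square.
The first 9 eligible values, up to t = 9, all satisfy the conclusion.
t = 10: 10² + 44 = 144 = 12², a perfect square.
Thus t = 10 disproves the claim, and no smaller t works.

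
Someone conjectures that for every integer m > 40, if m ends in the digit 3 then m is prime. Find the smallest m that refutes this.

Check each integer m > 40 in order until m ends in the digit 3 but m is not prime.
m = 43: 43 ends in 3 and is prime.
m = 53: 53 ends in 3 and is prime.
m = 63: 63 ends in 3; 63 = 3 × 21, composite.

m = 63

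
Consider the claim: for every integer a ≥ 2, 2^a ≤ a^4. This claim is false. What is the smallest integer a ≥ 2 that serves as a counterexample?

Check each integer a ≥ 2 in order until 2^a > a^4.
The first 15 eligible values, up to a = 16, all satisfy the conclusion.
a = 17: 2^a = 131072 and a^4 = 83521, so 131072 > 83521.
Hence a = 17 is a counterexample.

a = 17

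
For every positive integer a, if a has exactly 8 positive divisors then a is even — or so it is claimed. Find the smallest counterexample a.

For a = 24, 30, 40, 42, …, 88, 102, 104 the conclusion holds.
a = 105: divisors of 105: 1, 3, 5, 7, 15, 21, 35, 105; 105 is odd.
Thus a = 105 disproves the claim, and no smaller a works.

a = 105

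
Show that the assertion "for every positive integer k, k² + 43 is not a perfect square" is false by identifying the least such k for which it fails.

Check each positive integer k in order until k² + 43 is a perfect square.
For k = 1, 2, 3, 4, …, 18, 19, 20 the conclusion holds.
k = 21: 21² + 43 = 484 = 22², a perfect square.
So k = 21 is the smallest counterexample.

k = 21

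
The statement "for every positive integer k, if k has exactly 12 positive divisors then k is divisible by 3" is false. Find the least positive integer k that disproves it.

For k = 60, 72, 84, 90, 96, 108, 126, 132 the conclusion holds.
k = 140: τ(140) = 12; 140 mod 3 = 2.

k = 140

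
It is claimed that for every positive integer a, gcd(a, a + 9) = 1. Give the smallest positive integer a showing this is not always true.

a = 3

We need the least positive integer a for which gcd(a, a + 9) > 1.
a = 1: gcd(1, 10) = 1.
a = 2: gcd(2, 11) = 1.
a = 3: gcd(3, 12) = 3.
Hence a = 3 is a counterexample.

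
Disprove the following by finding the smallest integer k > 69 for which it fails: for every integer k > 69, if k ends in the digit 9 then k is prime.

k = 99

A counterexample is any integer k > 69 such that k ends in the digit 9 but k is not prime; we check each in order.
k = 79: 79 ends in 9 and is prime.
k = 89: 89 ends in 9 and is prime.
k = 99: 99 ends in 9; 99 = 3 × 33, composite.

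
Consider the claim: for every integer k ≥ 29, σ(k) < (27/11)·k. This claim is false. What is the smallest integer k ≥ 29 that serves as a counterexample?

k = 29: σ(29) = 30; 30 < 783/11.
k = 30: σ(30) = 72; 72 < 810/11.
k = 31: σ(31) = 32; 32 < 837/11.
k = 32: σ(32) = 63; 63 < 864/11.
k = 33: σ(33) = 48; 48 < 81.
k = 34: σ(34) = 54; 54 < 918/11.
k = 35: σ(35) = 48; 48 < 945/11.
k = 36: σ(36) = 91; 91 ≥ 972/11.

k = 36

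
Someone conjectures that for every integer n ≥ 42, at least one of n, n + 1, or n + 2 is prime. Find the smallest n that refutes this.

n = 44

Check each integer n ≥ 42 in order until n, n + 1, n + 2 are all composite.
n = 42: 43 is prime.
n = 43: 43 is prime.
n = 44: 44 = 2 × 22; 45 = 3 × 15; 46 = 2 × 23 — all composite.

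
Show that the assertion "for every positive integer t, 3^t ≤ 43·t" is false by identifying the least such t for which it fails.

t = 5

We need the least positive integer t for which 3^t > 43·t.
t = 1: 3^t = 3 and 43·t = 43, so 3 ≤ 43.
t = 2: 3^t = 9 and 43·t = 86, so 9 ≤ 86.
t = 3: 3^t = 27 and 43·t = 129, so 27 ≤ 129.
t = 4: 3^t = 81 and 43·t = 172, so 81 ≤ 172.
t = 5: 3^t = 243 and 43·t = 215, so 243 > 215.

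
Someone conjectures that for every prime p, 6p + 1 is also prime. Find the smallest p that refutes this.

For p = 2, 3, 5, 7, 11, 13, 17 the conclusion holds.
p = 19: 6p + 1 = 115 = 5 × 23, not prime.

p = 19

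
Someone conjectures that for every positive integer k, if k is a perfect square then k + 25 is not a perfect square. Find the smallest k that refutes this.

A counterexample is any positive integer k such that k is a perfect square but k + 25 is a perfect square; we check each in order.
For k = 1, 4, 9, 16, …, 81, 100, 121 the conclusion holds.
k = 144: 144 = 12² and 144 + 25 = 169 = 13².

k = 144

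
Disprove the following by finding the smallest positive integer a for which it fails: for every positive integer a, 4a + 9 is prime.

a = 1: 4a + 9 = 13, prime.
a = 2: 4a + 9 = 17, prime.
a = 3: 4a + 9 = 21 = 3 × 7, composite.
Hence a = 3 is a counterexample.

a = 3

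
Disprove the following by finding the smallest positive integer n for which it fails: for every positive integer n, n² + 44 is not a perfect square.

A counterexample is any positive integer n such that n² + 44 is a perfect square; we check each in order.
The first 9 eligible values, up to n = 9, all satisfy the conclusion.
n = 10: 10² + 44 = 144 = 12², a perfect square.
Hence n = 10 is a counterexample.

n = 10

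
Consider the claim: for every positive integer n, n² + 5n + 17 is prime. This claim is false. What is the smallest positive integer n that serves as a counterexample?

A counterexample is any positive integer n such that n² + 5n + 17 is not prime; we check each in order.
n = 1: n² + 5n + 17 = 23, prime.
n = 2: n² + 5n + 17 = 31, prime.
n = 3: n² + 5n + 17 = 41, prime.
n = 4: n² + 5n + 17 = 53, prime.
n = 5: n² + 5n + 17 = 67, prime.
n = 6: n² + 5n + 17 = 83, prime.
n = 7: n² + 5n + 17 = 101, prime.
n = 8: n² + 5n + 17 = 121 = 11 × 11, composite.
So n = 8 is the smallest counterexample.

n = 8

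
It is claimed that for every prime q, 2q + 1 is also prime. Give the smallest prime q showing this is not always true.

We need the least prime q for which 2q + 1 is not prime.
For q = 2, 3, 5 the conclusion holds.
q = 7: 2q + 1 = 15 = 3 × 5, not prime.
Thus q = 7 disproves the claim, and no smaller q works.

q = 7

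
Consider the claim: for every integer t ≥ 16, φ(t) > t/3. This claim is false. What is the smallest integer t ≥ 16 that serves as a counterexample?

t = 18

A counterexample is any integer t ≥ 16 such that the claim fails; we check each in order.
t = 16: φ(16) = 8 and 16/3 = 16/3, so φ(16) > 16/3.
t = 17: φ(17) = 16 and 17/3 = 17/3, so φ(17) > 17/3.
t = 18: φ(18) = 6 and 18/3 = 6, so φ(18) ≤ 18/3.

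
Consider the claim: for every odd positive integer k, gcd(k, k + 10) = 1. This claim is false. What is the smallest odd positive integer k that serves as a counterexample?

k = 5

For k = 1, 3 the conclusion holds.
k = 5: gcd(5, 15) = 5.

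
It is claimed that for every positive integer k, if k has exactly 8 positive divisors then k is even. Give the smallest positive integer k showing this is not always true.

We need the least positive integer k for which k has exactly 8 positive divisors but k is odd.
The first 12 eligible values, up to k = 104, all satisfy the conclusion.
k = 105: divisors of 105: 1, 3, 5, 7, 15, 21, 35, 105; 105 is odd.

k = 105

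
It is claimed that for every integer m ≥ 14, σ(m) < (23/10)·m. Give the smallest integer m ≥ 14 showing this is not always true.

For m = 14, 15, 16, 17, 18, 19, 20, 21, 22, 23 the conclusion holds.
m = 24: σ(24) = 60; 60 ≥ 276/5.
So m = 24 is the smallest counterexample.

m = 24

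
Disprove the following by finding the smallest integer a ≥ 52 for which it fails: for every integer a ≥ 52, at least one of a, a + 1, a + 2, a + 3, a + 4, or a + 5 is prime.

a = 90

The first 38 eligible values, up to a = 89, all satisfy the conclusion.
a = 90: 90 = 2 × 45; 91 = 7 × 13; 92 = 2 × 46; 93 = 3 × 31; 94 = 2 × 47; 95 = 5 × 19 — all composite.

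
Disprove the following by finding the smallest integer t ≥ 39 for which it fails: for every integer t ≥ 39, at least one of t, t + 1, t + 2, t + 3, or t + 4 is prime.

t = 48

The first 9 eligible values, up to t = 47, all satisfy the conclusion.
t = 48: 48 = 2 × 24; 49 = 7 × 7; 50 = 2 × 25; 51 = 3 × 17; 52 = 2 × 26 — all composite.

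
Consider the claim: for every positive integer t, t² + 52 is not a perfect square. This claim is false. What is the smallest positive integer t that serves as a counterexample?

t = 12

For t = 1, 2, 3, 4, …, 9, 10, 11 the conclusion holds.
t = 12: 12² + 52 = 196 = 14², a perfect square.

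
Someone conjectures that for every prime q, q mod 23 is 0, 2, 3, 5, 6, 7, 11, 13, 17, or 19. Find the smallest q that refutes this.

q = 31

For q = 2, 3, 5, 7, 11, 13, 17, 19, 23, 29 the conclusion holds.
q = 31: 31 mod 23 = 8 — not in {0, 2, 3, 5, 6, 7, 11, 13, 17, 19}.
Thus q = 31 disproves the claim, and no smaller q works.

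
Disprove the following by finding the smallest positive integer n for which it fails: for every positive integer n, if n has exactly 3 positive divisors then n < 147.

A counterexample is any positive integer n such that n has exactly 3 positive divisors but the claim fails; we check each in order.
n = 4: τ(4) = 3; 4 < 147.
n = 9: τ(9) = 3; 9 < 147.
n = 25: τ(25) = 3; 25 < 147.
n = 49: τ(49) = 3; 49 < 147.
n = 121: τ(121) = 3; 121 < 147.
n = 169: τ(169) = 3; 169 ≥ 147.
Hence n = 169 is a counterexample.

n = 169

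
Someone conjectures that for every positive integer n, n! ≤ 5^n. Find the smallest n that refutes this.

We need the least positive integer n for which n! > 5^n.
For n = 1, 2, 3, 4, …, 9, 10, 11 the conclusion holds.
n = 12: n! = 479001600 and 5^n = 244140625, so 479001600 > 244140625.
Hence n = 12 is a counterexample.

n = 12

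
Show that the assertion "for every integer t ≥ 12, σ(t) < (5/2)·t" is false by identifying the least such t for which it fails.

The first 12 eligible values, up to t = 23, all satisfy the conclusion.
t = 24: σ(24) = 60; 60 ≥ 60.
Thus t = 24 disproves the claim, and no smaller t works.

t = 24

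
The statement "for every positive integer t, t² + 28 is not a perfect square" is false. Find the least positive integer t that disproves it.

t = 6

For t = 1, 2, 3, 4, 5 the conclusion holds.
t = 6: 6² + 28 = 64 = 8², a perfect square.
Hence t = 6 is a counterexample.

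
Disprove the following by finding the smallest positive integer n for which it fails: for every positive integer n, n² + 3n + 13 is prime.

A counterexample is any positive integer n such that n² + 3n + 13 is not prime; we check each in order.
n = 1: n² + 3n + 13 = 17, prime.
n = 2: n² + 3n + 13 = 23, prime.
n = 3: n² + 3n + 13 = 31, prime.
n = 4: n² + 3n + 13 = 41, prime.
n = 5: n² + 3n + 13 = 53, prime.
n = 6: n² + 3n + 13 = 67, prime.
n = 7: n² + 3n + 13 = 83, prime.
n = 8: n² + 3n + 13 = 101, prime.
n = 9: n² + 3n + 13 = 121 = 11 × 11, composite.
Hence n = 9 is a counterexample.

n = 9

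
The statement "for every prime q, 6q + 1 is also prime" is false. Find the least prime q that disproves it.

q = 2: 6q + 1 = 13, prime.
q = 3: 6q + 1 = 19, prime.
q = 5: 6q + 1 = 31, prime.
q = 7: 6q + 1 = 43, prime.
q = 11: 6q + 1 = 67, prime.
q = 13: 6q + 1 = 79, prime.
q = 17: 6q + 1 = 103, prime.
q = 19: 6q + 1 = 115 = 5 × 23, not prime.

q = 19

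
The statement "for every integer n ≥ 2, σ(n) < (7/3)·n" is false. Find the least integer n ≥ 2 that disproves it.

Check each integer n ≥ 2 in order until the claim fails.
For n = 2, 3, 4, 5, 6, 7, 8, 9, 10, 11 the conclusion holds.
n = 12: σ(12) = 28; 28 ≥ 28.

n = 12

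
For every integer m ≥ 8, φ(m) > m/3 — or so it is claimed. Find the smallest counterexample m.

Check each integer m ≥ 8 in order until the claim fails.
For m = 8, 9, 10, 11 the conclusion holds.
m = 12: φ(12) = 4 and 12/3 = 4, so φ(12) ≤ 12/3.

m = 12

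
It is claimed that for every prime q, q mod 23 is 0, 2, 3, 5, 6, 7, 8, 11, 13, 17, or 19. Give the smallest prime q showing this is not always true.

q = 37

For q = 2, 3, 5, 7, …, 23, 29, 31 the conclusion holds.
q = 37: 37 mod 23 = 14 — not in {0, 2, 3, 5, 6, 7, 8, 11, 13, 17, 19}.
So q = 37 is the smallest counterexample.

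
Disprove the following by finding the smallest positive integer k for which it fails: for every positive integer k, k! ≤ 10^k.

k = 25

A counterexample is any positive integer k such that k! > 10^k; we check each in order.
For k = 1, 2, 3, 4, …, 22, 23, 24 the conclusion holds.
k = 25: k! = 15511210043330985984000000 and 10^k = 10000000000000000000000000, so 15511210043330985984000000 > 10000000000000000000000000.
So k = 25 is the smallest counterexample.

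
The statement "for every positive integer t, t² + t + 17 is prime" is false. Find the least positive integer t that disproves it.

t = 16

Check each positive integer t in order until t² + t + 17 is not prime.
The first 15 eligible values, up to t = 15, all satisfy the conclusion.
t = 16: t² + t + 17 = 289 = 17 × 17, composite.
So t = 16 is the smallest counterexample.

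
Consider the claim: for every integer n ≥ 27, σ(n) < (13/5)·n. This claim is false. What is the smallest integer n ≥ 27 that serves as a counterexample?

For n = 27, 28, 29, 30, …, 57, 58, 59 the conclusion holds.
n = 60: σ(60) = 168; 168 ≥ 156.
Thus n = 60 disproves the claim, and no smaller n works.

n = 60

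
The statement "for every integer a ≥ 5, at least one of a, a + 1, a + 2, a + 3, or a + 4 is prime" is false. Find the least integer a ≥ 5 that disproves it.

a = 24

Check each integer a ≥ 5 in order until a, a + 1, a + 2, a + 3, a + 4 are all composite.
For a = 5, 6, 7, 8, …, 21, 22, 23 the conclusion holds.
a = 24: 24 = 2 × 12; 25 = 5 × 5; 26 = 2 × 13; 27 = 3 × 9; 28 = 2 × 14 — all composite.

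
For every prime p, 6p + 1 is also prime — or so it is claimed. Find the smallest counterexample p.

p = 19

We need the least prime p for which 6p + 1 is not prime.
The first 7 eligible values, up to p = 17, all satisfy the conclusion.
p = 19: 6p + 1 = 115 = 5 × 23, not prime.
Hence p = 19 is a counterexample.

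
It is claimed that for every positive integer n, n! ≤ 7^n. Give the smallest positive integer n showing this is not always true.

n = 17

Check each positive integer n in order until n! > 7^n.
For n = 1, 2, 3, 4, …, 14, 15, 16 the conclusion holds.
n = 17: n! = 355687428096000 and 7^n = 232630513987207, so 355687428096000 > 232630513987207.
So n = 17 is the smallest counterexample.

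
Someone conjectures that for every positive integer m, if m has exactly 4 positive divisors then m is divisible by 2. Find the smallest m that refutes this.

m = 15

A counterexample is any positive integer m such that m has exactly 4 positive divisors but m is not divisible by 2; we check each in order.
m = 6: τ(6) = 4; 6 mod 2 = 0.
m = 8: τ(8) = 4; 8 mod 2 = 0.
m = 10: τ(10) = 4; 10 mod 2 = 0.
m = 14: τ(14) = 4; 14 mod 2 = 0.
m = 15: τ(15) = 4; 15 mod 2 = 1.
So m = 15 is the smallest counterexample.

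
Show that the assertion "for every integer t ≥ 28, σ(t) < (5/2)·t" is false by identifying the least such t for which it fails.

For t = 28, 29, 30, 31, 32, 33, 34, 35 the conclusion holds.
t = 36: σ(36) = 91; 91 ≥ 90.

t = 36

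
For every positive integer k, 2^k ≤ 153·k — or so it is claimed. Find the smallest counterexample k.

We need the least positive integer k for which 2^k > 153·k.
For k = 1, 2, 3, 4, 5, 6, 7, 8, 9, 10 the conclusion holds.
k = 11: 2^k = 2048 and 153·k = 1683, so 2048 > 1683.

k = 11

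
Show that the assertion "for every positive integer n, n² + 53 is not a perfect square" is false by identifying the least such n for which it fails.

A counterexample is any positive integer n such that n² + 53 is a perfect square; we check each in order.
The first 25 eligible values, up to n = 25, all satisfy the conclusion.
n = 26: 26² + 53 = 729 = 27², a perfect square.
Thus n = 26 disproves the claim, and no smaller n works.

n = 26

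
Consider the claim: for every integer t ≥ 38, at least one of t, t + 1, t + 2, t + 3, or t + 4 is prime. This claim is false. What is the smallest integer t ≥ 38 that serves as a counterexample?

t = 48

The first 10 eligible values, up to t = 47, all satisfy the conclusion.
t = 48: 48 = 2 × 24; 49 = 7 × 7; 50 = 2 × 25; 51 = 3 × 17; 52 = 2 × 26 — all composite.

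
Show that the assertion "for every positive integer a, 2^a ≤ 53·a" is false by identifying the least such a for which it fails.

Check each positive integer a in order until 2^a > 53·a.
a = 1: 2^a = 2 and 53·a = 53, so 2 ≤ 53.
a = 2: 2^a = 4 and 53·a = 106, so 4 ≤ 106.
a = 3: 2^a = 8 and 53·a = 159, so 8 ≤ 159.
a = 4: 2^a = 16 and 53·a = 212, so 16 ≤ 212.
a = 5: 2^a = 32 and 53·a = 265, so 32 ≤ 265.
a = 6: 2^a = 64 and 53·a = 318, so 64 ≤ 318.
a = 7: 2^a = 128 and 53·a = 371, so 128 ≤ 371.
a = 8: 2^a = 256 and 53·a = 424, so 256 ≤ 424.
a = 9: 2^a = 512 and 53·a = 477, so 512 > 477.

a = 9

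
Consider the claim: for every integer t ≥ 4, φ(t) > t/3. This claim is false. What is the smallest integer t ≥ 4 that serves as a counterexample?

t = 6

t = 4: φ(4) = 2 and 4/3 = 4/3, so φ(4) > 4/3.
t = 5: φ(5) = 4 and 5/3 = 5/3, so φ(5) > 5/3.
t = 6: φ(6) = 2 and 6/3 = 2, so φ(6) ≤ 6/3.
Thus t = 6 disproves the claim, and no smaller t works.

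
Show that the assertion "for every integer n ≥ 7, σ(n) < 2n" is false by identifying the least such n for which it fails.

A counterexample is any integer n ≥ 7 such that the claim fails; we check each in order.
The first 5 eligible values, up to n = 11, all satisfy the conclusion.
n = 12: σ(12) = 28; 28 ≥ 24.
Thus n = 12 disproves the claim, and no smaller n works.

n = 12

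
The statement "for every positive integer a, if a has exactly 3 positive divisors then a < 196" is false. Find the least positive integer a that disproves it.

a = 289

A counterexample is any positive integer a such that a has exactly 3 positive divisors but the claim fails; we check each in order.
The first 6 eligible values, up to a = 169, all satisfy the conclusion.
a = 289: τ(289) = 3; 289 ≥ 196.
Hence a = 289 is a counterexample.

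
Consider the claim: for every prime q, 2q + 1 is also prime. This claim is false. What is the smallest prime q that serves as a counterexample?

For q = 2, 3, 5 the conclusion holds.
q = 7: 2q + 1 = 15 = 3 × 5, not prime.
So q = 7 is the smallest counterexample.

q = 7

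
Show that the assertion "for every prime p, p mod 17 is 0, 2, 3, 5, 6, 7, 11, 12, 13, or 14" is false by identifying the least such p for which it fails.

A counterexample is any prime p such that the claim fails; we check each in order.
For p = 2, 3, 5, 7, …, 31, 37, 41 the conclusion holds.
p = 43: 43 mod 17 = 9 — not in {0, 2, 3, 5, 6, 7, 11, 12, 13, 14}.
Thus p = 43 disproves the claim, and no smaller p works.

p = 43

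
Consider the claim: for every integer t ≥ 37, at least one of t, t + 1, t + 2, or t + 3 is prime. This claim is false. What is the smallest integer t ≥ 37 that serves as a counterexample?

t = 48

For t = 37, 38, 39, 40, …, 45, 46, 47 the conclusion holds.
t = 48: 48 = 2 × 24; 49 = 7 × 7; 50 = 2 × 25; 51 = 3 × 17 — all composite.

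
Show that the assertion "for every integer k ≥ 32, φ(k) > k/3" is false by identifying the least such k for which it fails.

k = 36

A counterexample is any integer k ≥ 32 such that the claim fails; we check each in order.
For k = 32, 33, 34, 35 the conclusion holds.
k = 36: φ(36) = 12 and 36/3 = 12, so φ(36) ≤ 36/3.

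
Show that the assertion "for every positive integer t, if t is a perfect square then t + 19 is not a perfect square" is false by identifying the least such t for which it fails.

t = 81

A counterexample is any positive integer t such that t is a perfect square but t + 19 is a perfect square; we check each in order.
The first 8 eligible values, up to t = 64, all satisfy the conclusion.
t = 81: 81 = 9² and 81 + 19 = 100 = 10².
Thus t = 81 disproves the claim, and no smaller t works.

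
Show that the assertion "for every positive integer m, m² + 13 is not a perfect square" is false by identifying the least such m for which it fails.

Check each positive integer m in order until m² + 13 is a perfect square.
m = 1: 1² + 13 = 14, not a perfect square.
m = 2: 2² + 13 = 17, not a perfect square.
m = 3: 3² + 13 = 22, not a perfect square.
m = 4: 4² + 13 = 29, not a perfect square.
m = 5: 5² + 13 = 38, not a perfect square.
m = 6: 6² + 13 = 49 = 7², a perfect square.
Thus m = 6 disproves the claim, and no smaller m works.

m = 6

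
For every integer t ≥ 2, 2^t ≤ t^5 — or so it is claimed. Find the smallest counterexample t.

t = 23

A counterexample is any integer t ≥ 2 such that 2^t > t^5; we check each in order.
For t = 2, 3, 4, 5, …, 20, 21, 22 the conclusion holds.
t = 23: 2^t = 8388608 and t^5 = 6436343, so 8388608 > 6436343.
So t = 23 is the smallest counterexample.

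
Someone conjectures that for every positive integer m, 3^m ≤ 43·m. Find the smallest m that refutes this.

A counterexample is any positive integer m such that 3^m > 43·m; we check each in order.
m = 1: 3^m = 3 and 43·m = 43, so 3 ≤ 43.
m = 2: 3^m = 9 and 43·m = 86, so 9 ≤ 86.
m = 3: 3^m = 27 and 43·m = 129, so 27 ≤ 129.
m = 4: 3^m = 81 and 43·m = 172, so 81 ≤ 172.
m = 5: 3^m = 243 and 43·m = 215, so 243 > 215.

m = 5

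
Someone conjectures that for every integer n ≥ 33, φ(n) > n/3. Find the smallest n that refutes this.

n = 36

A counterexample is any integer n ≥ 33 such that the claim fails; we check each in order.
For n = 33, 34, 35 the conclusion holds.
n = 36: φ(36) = 12 and 36/3 = 12, so φ(36) ≤ 36/3.
So n = 36 is the smallest counterexample.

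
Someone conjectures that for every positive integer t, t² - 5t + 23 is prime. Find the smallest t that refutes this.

t = 19

We need the least positive integer t for which t² - 5t + 23 is not prime.
The first 18 eligible values, up to t = 18, all satisfy the conclusion.
t = 19: t² - 5t + 23 = 289 = 17 × 17, composite.
So t = 19 is the smallest counterexample.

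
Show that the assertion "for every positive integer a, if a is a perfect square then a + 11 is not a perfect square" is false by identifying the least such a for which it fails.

a = 25

For a = 1, 4, 9, 16 the conclusion holds.
a = 25: 25 = 5² and 25 + 11 = 36 = 6².
Thus a = 25 disproves the claim, and no smaller a works.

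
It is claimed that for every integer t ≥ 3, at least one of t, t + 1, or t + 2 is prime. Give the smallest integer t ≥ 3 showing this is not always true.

t = 8

A counterexample is any integer t ≥ 3 such that t, t + 1, t + 2 are all composite; we check each in order.
For t = 3, 4, 5, 6, 7 the conclusion holds.
t = 8: 8 = 2 × 4; 9 = 3 × 3; 10 = 2 × 5 — all composite.
Thus t = 8 disproves the claim, and no smaller t works.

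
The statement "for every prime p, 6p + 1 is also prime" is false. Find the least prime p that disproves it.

We need the least prime p for which 6p + 1 is not prime.
p = 2: 6p + 1 = 13, prime.
p = 3: 6p + 1 = 19, prime.
p = 5: 6p + 1 = 31, prime.
p = 7: 6p + 1 = 43, prime.
p = 11: 6p + 1 = 67, prime.
p = 13: 6p + 1 = 79, prime.
p = 17: 6p + 1 = 103, prime.
p = 19: 6p + 1 = 115 = 5 × 23, not prime.

p = 19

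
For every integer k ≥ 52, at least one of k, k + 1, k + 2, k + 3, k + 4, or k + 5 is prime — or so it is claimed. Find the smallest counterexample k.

k = 90

A counterexample is any integer k ≥ 52 such that k, k + 1, k + 2, k + 3, k + 4, k + 5 are all composite; we check each in order.
For k = 52, 53, 54, 55, …, 87, 88, 89 the conclusion holds.
k = 90: 90 = 2 × 45; 91 = 7 × 13; 92 = 2 × 46; 93 = 3 × 31; 94 = 2 × 47; 95 = 5 × 19 — all composite.
Hence k = 90 is a counterexample.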